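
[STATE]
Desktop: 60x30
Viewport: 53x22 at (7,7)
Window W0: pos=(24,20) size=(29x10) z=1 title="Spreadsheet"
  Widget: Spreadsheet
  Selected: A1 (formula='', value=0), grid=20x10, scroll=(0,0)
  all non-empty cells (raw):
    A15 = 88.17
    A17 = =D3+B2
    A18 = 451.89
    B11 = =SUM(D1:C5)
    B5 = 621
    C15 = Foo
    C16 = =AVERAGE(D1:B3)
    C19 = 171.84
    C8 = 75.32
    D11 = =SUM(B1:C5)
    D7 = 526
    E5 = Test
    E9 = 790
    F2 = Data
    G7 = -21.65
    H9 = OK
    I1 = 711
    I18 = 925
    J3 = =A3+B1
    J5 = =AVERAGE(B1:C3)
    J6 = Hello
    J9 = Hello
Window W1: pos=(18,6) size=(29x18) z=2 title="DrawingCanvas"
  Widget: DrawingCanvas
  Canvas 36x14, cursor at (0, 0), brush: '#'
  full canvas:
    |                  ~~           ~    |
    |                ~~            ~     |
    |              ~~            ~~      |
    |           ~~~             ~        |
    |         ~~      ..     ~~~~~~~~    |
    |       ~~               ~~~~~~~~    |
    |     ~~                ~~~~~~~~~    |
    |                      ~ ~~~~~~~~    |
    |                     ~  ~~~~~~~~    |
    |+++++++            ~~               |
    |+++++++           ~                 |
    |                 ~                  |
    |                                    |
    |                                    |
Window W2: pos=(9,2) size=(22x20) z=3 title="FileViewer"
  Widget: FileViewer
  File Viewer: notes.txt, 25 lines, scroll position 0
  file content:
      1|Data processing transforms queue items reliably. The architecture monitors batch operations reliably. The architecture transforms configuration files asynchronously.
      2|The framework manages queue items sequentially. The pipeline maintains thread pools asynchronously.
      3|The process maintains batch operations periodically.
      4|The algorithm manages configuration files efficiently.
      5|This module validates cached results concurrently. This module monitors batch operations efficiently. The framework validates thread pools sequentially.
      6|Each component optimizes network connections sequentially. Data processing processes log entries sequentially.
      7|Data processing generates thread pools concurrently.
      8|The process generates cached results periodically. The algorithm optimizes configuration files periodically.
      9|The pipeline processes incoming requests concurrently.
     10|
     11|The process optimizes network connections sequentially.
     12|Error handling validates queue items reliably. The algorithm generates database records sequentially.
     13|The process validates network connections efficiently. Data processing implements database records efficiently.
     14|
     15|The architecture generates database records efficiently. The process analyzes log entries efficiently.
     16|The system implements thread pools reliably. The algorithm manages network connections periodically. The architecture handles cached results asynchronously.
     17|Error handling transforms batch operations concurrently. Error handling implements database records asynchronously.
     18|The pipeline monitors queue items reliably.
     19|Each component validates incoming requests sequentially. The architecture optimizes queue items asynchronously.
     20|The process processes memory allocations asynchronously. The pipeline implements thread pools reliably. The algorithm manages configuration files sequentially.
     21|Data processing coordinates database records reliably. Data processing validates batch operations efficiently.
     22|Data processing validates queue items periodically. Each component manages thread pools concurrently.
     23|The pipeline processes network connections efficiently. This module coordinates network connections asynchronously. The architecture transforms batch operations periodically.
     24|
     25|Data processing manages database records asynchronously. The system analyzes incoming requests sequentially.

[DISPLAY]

  ┃The process maintai░┃as             ┃             
  ┃The algorithm manag░┃───────────────┨             
  ┃This module validat░┃      ~~       ┃             
  ┃Each component opti░┃    ~~         ┃             
  ┃Data processing gen░┃  ~~           ┃             
  ┃The process generat░┃~~             ┃             
  ┃The pipeline proces░┃     ..     ~~~┃             
  ┃                   ░┃            ~~~┃             
  ┃The process optimiz░┃           ~~~~┃             
  ┃Error handling vali░┃          ~ ~~~┃             
  ┃The process validat░┃         ~  ~~~┃             
  ┃                   ░┃       ~~      ┃             
  ┃The architecture ge░┃      ~        ┃             
  ┃The system implemen▼┃     ~         ┃━━━━━┓       
  ┗━━━━━━━━━━━━━━━━━━━━┛               ┃     ┃       
           ┃                           ┃─────┨       
           ┗━━━━━━━━━━━━━━━━━━━━━━━━━━━┛     ┃       
                 ┃       A       B       C   ┃       
                 ┃---------------------------┃       
                 ┃  1      [0]       0       ┃       
                 ┃  2        0       0       ┃       
                 ┃  3        0       0       ┃       


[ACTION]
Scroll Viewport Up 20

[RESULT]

                                                     
                                                     
  ┏━━━━━━━━━━━━━━━━━━━━┓                             
  ┃ FileViewer         ┃                             
  ┠────────────────────┨                             
  ┃Data processing tra▲┃                             
  ┃The framework manag█┃━━━━━━━━━━━━━━━┓             
  ┃The process maintai░┃as             ┃             
  ┃The algorithm manag░┃───────────────┨             
  ┃This module validat░┃      ~~       ┃             
  ┃Each component opti░┃    ~~         ┃             
  ┃Data processing gen░┃  ~~           ┃             
  ┃The process generat░┃~~             ┃             
  ┃The pipeline proces░┃     ..     ~~~┃             
  ┃                   ░┃            ~~~┃             
  ┃The process optimiz░┃           ~~~~┃             
  ┃Error handling vali░┃          ~ ~~~┃             
  ┃The process validat░┃         ~  ~~~┃             
  ┃                   ░┃       ~~      ┃             
  ┃The architecture ge░┃      ~        ┃             
  ┃The system implemen▼┃     ~         ┃━━━━━┓       
  ┗━━━━━━━━━━━━━━━━━━━━┛               ┃     ┃       


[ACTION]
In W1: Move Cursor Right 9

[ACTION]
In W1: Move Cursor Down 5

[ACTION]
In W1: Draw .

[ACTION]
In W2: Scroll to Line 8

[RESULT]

                                                     
                                                     
  ┏━━━━━━━━━━━━━━━━━━━━┓                             
  ┃ FileViewer         ┃                             
  ┠────────────────────┨                             
  ┃The process generat▲┃                             
  ┃The pipeline proces░┃━━━━━━━━━━━━━━━┓             
  ┃                   ░┃as             ┃             
  ┃The process optimiz░┃───────────────┨             
  ┃Error handling vali░┃      ~~       ┃             
  ┃The process validat░┃    ~~         ┃             
  ┃                   ░┃  ~~           ┃             
  ┃The architecture ge░┃~~             ┃             
  ┃The system implemen░┃     ..     ~~~┃             
  ┃Error handling tran░┃            ~~~┃             
  ┃The pipeline monito░┃           ~~~~┃             
  ┃Each component vali█┃          ~ ~~~┃             
  ┃The process process░┃         ~  ~~~┃             
  ┃Data processing coo░┃       ~~      ┃             
  ┃Data processing val░┃      ~        ┃             
  ┃The pipeline proces▼┃     ~         ┃━━━━━┓       
  ┗━━━━━━━━━━━━━━━━━━━━┛               ┃     ┃       


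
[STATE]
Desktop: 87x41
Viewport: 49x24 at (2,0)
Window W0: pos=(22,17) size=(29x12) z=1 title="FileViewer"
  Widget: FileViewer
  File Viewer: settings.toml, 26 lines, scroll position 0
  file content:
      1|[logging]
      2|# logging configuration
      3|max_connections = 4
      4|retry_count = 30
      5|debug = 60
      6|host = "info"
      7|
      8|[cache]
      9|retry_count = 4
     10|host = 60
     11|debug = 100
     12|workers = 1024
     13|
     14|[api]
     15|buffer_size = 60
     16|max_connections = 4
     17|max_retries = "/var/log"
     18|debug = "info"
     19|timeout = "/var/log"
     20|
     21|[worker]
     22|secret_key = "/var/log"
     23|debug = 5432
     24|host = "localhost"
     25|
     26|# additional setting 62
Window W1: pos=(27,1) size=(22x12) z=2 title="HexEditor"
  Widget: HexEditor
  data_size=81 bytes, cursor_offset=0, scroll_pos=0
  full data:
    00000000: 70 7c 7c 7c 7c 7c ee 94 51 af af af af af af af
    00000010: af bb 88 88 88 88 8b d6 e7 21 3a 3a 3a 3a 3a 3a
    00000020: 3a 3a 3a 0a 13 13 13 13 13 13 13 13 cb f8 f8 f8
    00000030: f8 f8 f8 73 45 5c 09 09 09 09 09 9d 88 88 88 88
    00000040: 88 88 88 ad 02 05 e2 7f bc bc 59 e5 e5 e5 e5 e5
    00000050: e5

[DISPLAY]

                                                 
                         ┏━━━━━━━━━━━━━━━━━━━━┓  
                         ┃ HexEditor          ┃  
                         ┠────────────────────┨  
                         ┃00000000  70 7c 7c 7┃  
                         ┃00000010  af bb 88 8┃  
                         ┃00000020  3a 3a 3a 0┃  
                         ┃00000030  f8 f8 f8 7┃  
                         ┃00000040  88 88 88 a┃  
                         ┃00000050  e5        ┃  
                         ┃                    ┃  
                         ┃                    ┃  
                         ┗━━━━━━━━━━━━━━━━━━━━┛  
                                                 
                                                 
                                                 
                                                 
                    ┏━━━━━━━━━━━━━━━━━━━━━━━━━━━┓
                    ┃ FileViewer                ┃
                    ┠───────────────────────────┨
                    ┃[logging]                 ▲┃
                    ┃# logging configuration   █┃
                    ┃max_connections = 4       ░┃
                    ┃retry_count = 30          ░┃


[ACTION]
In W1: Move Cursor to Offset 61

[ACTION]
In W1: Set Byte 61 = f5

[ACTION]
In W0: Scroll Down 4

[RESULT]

                                                 
                         ┏━━━━━━━━━━━━━━━━━━━━┓  
                         ┃ HexEditor          ┃  
                         ┠────────────────────┨  
                         ┃00000000  70 7c 7c 7┃  
                         ┃00000010  af bb 88 8┃  
                         ┃00000020  3a 3a 3a 0┃  
                         ┃00000030  f8 f8 f8 7┃  
                         ┃00000040  88 88 88 a┃  
                         ┃00000050  e5        ┃  
                         ┃                    ┃  
                         ┃                    ┃  
                         ┗━━━━━━━━━━━━━━━━━━━━┛  
                                                 
                                                 
                                                 
                                                 
                    ┏━━━━━━━━━━━━━━━━━━━━━━━━━━━┓
                    ┃ FileViewer                ┃
                    ┠───────────────────────────┨
                    ┃debug = 60                ▲┃
                    ┃host = "info"             ░┃
                    ┃                          █┃
                    ┃[cache]                   ░┃


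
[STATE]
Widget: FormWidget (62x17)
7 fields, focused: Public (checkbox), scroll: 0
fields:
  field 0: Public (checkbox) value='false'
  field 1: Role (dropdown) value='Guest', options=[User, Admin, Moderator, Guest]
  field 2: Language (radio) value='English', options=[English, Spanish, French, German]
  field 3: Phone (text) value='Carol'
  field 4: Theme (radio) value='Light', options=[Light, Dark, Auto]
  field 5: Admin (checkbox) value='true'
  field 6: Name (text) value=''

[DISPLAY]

> Public:     [ ]                                             
  Role:       [Guest                                        ▼]
  Language:   (●) English  ( ) Spanish  ( ) French  ( ) German
  Phone:      [Carol                                         ]
  Theme:      (●) Light  ( ) Dark  ( ) Auto                   
  Admin:      [x]                                             
  Name:       [                                              ]
                                                              
                                                              
                                                              
                                                              
                                                              
                                                              
                                                              
                                                              
                                                              
                                                              


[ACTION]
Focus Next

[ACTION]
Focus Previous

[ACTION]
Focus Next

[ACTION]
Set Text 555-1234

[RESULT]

  Public:     [ ]                                             
> Role:       [Guest                                        ▼]
  Language:   (●) English  ( ) Spanish  ( ) French  ( ) German
  Phone:      [Carol                                         ]
  Theme:      (●) Light  ( ) Dark  ( ) Auto                   
  Admin:      [x]                                             
  Name:       [                                              ]
                                                              
                                                              
                                                              
                                                              
                                                              
                                                              
                                                              
                                                              
                                                              
                                                              


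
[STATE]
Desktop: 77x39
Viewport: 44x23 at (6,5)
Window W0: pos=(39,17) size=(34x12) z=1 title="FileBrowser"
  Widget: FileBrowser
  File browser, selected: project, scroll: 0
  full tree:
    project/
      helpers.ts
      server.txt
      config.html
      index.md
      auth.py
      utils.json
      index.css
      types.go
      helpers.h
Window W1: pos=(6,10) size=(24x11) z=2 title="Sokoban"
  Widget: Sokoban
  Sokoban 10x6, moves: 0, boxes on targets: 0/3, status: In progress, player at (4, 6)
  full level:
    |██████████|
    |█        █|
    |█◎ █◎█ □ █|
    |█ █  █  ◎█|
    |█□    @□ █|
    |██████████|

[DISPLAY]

                                            
                                            
                                            
                                            
                                            
┏━━━━━━━━━━━━━━━━━━━━━━┓                    
┃ Sokoban              ┃                    
┠──────────────────────┨                    
┃██████████            ┃                    
┃█        █            ┃                    
┃█◎ █◎█ □ █            ┃                    
┃█ █  █  ◎█            ┃                    
┃█□    @□ █            ┃         ┏━━━━━━━━━━
┃██████████            ┃         ┃ FileBrows
┃Moves: 0  0/3         ┃         ┠──────────
┗━━━━━━━━━━━━━━━━━━━━━━┛         ┃> [-] proj
                                 ┃    helper
                                 ┃    server
                                 ┃    config
                                 ┃    index.
                                 ┃    auth.p
                                 ┃    utils.
                                 ┃    index.


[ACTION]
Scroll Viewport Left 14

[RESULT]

                                            
                                            
                                            
                                            
                                            
      ┏━━━━━━━━━━━━━━━━━━━━━━┓              
      ┃ Sokoban              ┃              
      ┠──────────────────────┨              
      ┃██████████            ┃              
      ┃█        █            ┃              
      ┃█◎ █◎█ □ █            ┃              
      ┃█ █  █  ◎█            ┃              
      ┃█□    @□ █            ┃         ┏━━━━
      ┃██████████            ┃         ┃ Fil
      ┃Moves: 0  0/3         ┃         ┠────
      ┗━━━━━━━━━━━━━━━━━━━━━━┛         ┃> [-
                                       ┃    
                                       ┃    
                                       ┃    
                                       ┃    
                                       ┃    
                                       ┃    
                                       ┃    


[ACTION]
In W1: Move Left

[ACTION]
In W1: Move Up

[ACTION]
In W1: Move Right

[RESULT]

                                            
                                            
                                            
                                            
                                            
      ┏━━━━━━━━━━━━━━━━━━━━━━┓              
      ┃ Sokoban              ┃              
      ┠──────────────────────┨              
      ┃██████████            ┃              
      ┃█        █            ┃              
      ┃█◎ █◎█ □ █            ┃              
      ┃█ █  █  ◎█            ┃              
      ┃█□    @□ █            ┃         ┏━━━━
      ┃██████████            ┃         ┃ Fil
      ┃Moves: 2  0/3         ┃         ┠────
      ┗━━━━━━━━━━━━━━━━━━━━━━┛         ┃> [-
                                       ┃    
                                       ┃    
                                       ┃    
                                       ┃    
                                       ┃    
                                       ┃    
                                       ┃    


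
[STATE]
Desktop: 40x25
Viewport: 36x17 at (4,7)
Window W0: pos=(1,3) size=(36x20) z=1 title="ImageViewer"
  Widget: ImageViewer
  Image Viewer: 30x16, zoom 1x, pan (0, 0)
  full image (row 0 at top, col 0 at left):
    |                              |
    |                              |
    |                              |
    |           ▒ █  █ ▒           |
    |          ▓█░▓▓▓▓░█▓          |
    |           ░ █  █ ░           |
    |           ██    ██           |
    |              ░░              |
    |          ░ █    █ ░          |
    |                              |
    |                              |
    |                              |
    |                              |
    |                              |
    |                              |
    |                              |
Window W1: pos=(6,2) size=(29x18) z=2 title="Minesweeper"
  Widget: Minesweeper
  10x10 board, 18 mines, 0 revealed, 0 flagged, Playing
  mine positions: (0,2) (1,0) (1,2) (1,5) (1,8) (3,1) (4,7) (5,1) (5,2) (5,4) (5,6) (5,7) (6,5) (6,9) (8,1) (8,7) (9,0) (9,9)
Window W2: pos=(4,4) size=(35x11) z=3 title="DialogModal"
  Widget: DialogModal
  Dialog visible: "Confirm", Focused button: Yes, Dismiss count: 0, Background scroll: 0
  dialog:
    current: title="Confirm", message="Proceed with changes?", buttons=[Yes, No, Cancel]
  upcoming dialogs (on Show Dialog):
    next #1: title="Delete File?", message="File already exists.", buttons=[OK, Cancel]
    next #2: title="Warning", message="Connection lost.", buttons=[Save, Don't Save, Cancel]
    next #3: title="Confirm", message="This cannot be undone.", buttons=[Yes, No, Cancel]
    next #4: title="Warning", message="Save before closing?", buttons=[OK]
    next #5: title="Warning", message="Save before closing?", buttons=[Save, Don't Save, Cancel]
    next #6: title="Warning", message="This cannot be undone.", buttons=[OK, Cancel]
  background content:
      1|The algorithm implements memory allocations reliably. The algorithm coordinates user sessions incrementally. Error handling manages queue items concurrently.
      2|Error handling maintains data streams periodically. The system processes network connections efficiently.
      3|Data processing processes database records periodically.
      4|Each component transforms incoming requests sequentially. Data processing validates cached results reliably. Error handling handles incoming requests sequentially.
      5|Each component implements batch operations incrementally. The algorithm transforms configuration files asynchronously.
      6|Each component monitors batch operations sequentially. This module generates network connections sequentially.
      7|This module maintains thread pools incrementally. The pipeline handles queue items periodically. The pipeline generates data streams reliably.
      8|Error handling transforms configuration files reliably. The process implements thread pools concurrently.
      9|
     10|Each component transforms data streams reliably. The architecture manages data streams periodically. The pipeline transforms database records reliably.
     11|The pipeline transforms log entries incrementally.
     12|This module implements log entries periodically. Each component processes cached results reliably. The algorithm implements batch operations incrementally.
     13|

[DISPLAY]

┃The algorithm implements memory a┃ 
┃Erro┌───────────────────────┐ str┃ 
┃Data│        Confirm        │abas┃ 
┃Each│ Proceed with changes? │omin┃ 
┃Each│  [Yes]  No   Cancel   │ch o┃ 
┃Each└───────────────────────┘ ope┃ 
┃This module maintains thread pool┃ 
┗━━━━━━━━━━━━━━━━━━━━━━━━━━━━━━━━━┛ 
  ┃                           ┃ ┃   
  ┃                           ┃ ┃   
  ┃                           ┃ ┃   
  ┃                           ┃ ┃   
  ┗━━━━━━━━━━━━━━━━━━━━━━━━━━━┛ ┃   
                                ┃   
                                ┃   
━━━━━━━━━━━━━━━━━━━━━━━━━━━━━━━━┛   
                                    


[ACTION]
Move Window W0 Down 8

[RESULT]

┃The algorithm implements memory a┃ 
┃Erro┌───────────────────────┐ str┃ 
┃Data│        Confirm        │abas┃ 
┃Each│ Proceed with changes? │omin┃ 
┃Each│  [Yes]  No   Cancel   │ch o┃ 
┃Each└───────────────────────┘ ope┃ 
┃This module maintains thread pool┃ 
┗━━━━━━━━━━━━━━━━━━━━━━━━━━━━━━━━━┛ 
  ┃                           ┃ ┃   
  ┃                           ┃ ┃   
  ┃                           ┃ ┃   
  ┃                           ┃ ┃   
  ┗━━━━━━━━━━━━━━━━━━━━━━━━━━━┛ ┃   
                                ┃   
                                ┃   
                                ┃   
                                ┃   


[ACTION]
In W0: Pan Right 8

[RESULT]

┃The algorithm implements memory a┃ 
┃Erro┌───────────────────────┐ str┃ 
┃Data│        Confirm        │abas┃ 
┃Each│ Proceed with changes? │omin┃ 
┃Each│  [Yes]  No   Cancel   │ch o┃ 
┃Each└───────────────────────┘ ope┃ 
┃This module maintains thread pool┃ 
┗━━━━━━━━━━━━━━━━━━━━━━━━━━━━━━━━━┛ 
  ┃                           ┃ ┃   
░ ┃                           ┃ ┃   
  ┃                           ┃ ┃   
  ┃                           ┃ ┃   
  ┗━━━━━━━━━━━━━━━━━━━━━━━━━━━┛ ┃   
                                ┃   
                                ┃   
                                ┃   
                                ┃   


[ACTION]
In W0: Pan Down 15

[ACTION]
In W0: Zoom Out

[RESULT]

┃The algorithm implements memory a┃ 
┃Erro┌───────────────────────┐ str┃ 
┃Data│        Confirm        │abas┃ 
┃Each│ Proceed with changes? │omin┃ 
┃Each│  [Yes]  No   Cancel   │ch o┃ 
┃Each└───────────────────────┘ ope┃ 
┃This module maintains thread pool┃ 
┗━━━━━━━━━━━━━━━━━━━━━━━━━━━━━━━━━┛ 
  ┃                           ┃ ┃   
  ┃                           ┃ ┃   
  ┃                           ┃ ┃   
  ┃                           ┃ ┃   
  ┗━━━━━━━━━━━━━━━━━━━━━━━━━━━┛ ┃   
                                ┃   
                                ┃   
                                ┃   
                                ┃   


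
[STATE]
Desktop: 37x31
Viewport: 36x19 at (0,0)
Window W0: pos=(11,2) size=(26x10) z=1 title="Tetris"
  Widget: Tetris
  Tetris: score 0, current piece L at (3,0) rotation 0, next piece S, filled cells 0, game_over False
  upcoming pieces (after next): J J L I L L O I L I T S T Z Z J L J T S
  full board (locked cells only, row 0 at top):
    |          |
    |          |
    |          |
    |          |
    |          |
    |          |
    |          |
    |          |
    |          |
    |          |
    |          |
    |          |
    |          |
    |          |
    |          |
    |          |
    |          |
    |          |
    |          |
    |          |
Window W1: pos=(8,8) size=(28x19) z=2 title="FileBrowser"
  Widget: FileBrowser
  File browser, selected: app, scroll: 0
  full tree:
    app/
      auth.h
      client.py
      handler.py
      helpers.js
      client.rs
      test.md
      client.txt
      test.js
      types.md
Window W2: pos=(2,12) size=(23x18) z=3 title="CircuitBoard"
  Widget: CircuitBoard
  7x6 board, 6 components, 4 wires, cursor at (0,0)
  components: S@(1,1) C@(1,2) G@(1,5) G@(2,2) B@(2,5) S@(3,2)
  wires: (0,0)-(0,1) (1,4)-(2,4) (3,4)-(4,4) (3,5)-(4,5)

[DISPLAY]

                                    
                                    
           ┏━━━━━━━━━━━━━━━━━━━━━━━━
           ┃ Tetris                 
           ┠────────────────────────
           ┃          │Next:        
           ┃          │ ░░          
           ┃          │░░           
        ┏━━━━━━━━━━━━━━━━━━━━━━━━━━┓
        ┃ FileBrowser              ┃
        ┠──────────────────────────┨
        ┃> [-] app/                ┃
  ┏━━━━━━━━━━━━━━━━━━━━━┓          ┃
  ┃ CircuitBoard        ┃          ┃
  ┠─────────────────────┨          ┃
  ┃   0 1 2 3 4 5 6     ┃          ┃
  ┃0  [.]─ ·            ┃          ┃
  ┃                     ┃          ┃
  ┃1       S   C       ·┃          ┃


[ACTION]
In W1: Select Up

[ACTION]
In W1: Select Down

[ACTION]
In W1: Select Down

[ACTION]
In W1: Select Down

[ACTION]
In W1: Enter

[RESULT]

                                    
                                    
           ┏━━━━━━━━━━━━━━━━━━━━━━━━
           ┃ Tetris                 
           ┠────────────────────────
           ┃          │Next:        
           ┃          │ ░░          
           ┃          │░░           
        ┏━━━━━━━━━━━━━━━━━━━━━━━━━━┓
        ┃ FileBrowser              ┃
        ┠──────────────────────────┨
        ┃  [-] app/                ┃
  ┏━━━━━━━━━━━━━━━━━━━━━┓          ┃
  ┃ CircuitBoard        ┃          ┃
  ┠─────────────────────┨          ┃
  ┃   0 1 2 3 4 5 6     ┃          ┃
  ┃0  [.]─ ·            ┃          ┃
  ┃                     ┃          ┃
  ┃1       S   C       ·┃          ┃


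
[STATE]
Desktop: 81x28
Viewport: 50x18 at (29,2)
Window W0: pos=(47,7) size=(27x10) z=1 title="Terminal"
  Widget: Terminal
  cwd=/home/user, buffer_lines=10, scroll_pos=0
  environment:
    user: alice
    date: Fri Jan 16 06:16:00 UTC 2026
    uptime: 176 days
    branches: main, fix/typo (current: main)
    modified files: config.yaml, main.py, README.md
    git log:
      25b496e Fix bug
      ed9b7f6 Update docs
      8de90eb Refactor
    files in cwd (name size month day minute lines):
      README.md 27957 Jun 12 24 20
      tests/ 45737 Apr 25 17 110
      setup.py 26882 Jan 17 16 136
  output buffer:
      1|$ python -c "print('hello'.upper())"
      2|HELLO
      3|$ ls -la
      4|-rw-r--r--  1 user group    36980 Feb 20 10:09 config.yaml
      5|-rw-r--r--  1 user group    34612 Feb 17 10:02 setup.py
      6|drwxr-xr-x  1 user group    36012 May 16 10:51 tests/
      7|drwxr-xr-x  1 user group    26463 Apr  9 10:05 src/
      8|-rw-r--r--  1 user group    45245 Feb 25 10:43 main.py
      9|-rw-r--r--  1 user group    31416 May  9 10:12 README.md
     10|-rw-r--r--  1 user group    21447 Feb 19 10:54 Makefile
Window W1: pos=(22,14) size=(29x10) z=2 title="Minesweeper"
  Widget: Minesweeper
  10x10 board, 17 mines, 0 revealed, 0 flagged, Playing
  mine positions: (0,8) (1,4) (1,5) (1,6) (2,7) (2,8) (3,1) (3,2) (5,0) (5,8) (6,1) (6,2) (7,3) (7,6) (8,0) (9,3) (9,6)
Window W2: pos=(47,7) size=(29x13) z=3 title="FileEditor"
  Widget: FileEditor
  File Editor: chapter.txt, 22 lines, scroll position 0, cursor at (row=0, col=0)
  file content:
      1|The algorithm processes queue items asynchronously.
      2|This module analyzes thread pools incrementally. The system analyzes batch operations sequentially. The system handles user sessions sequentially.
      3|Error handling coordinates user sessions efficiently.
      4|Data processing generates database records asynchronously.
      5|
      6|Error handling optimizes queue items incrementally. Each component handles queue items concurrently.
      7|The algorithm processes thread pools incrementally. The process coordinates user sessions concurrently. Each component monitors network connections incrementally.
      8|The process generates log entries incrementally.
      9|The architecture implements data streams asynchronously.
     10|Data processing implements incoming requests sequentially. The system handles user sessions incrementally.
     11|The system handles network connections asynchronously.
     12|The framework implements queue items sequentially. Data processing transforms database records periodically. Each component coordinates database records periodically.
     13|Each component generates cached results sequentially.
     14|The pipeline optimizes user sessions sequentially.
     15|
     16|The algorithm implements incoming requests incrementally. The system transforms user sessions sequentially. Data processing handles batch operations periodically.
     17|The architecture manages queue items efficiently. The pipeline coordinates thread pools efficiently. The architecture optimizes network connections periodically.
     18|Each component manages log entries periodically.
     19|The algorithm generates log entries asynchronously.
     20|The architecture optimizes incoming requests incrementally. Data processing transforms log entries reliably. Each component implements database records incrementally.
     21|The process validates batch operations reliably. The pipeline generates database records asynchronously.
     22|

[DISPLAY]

                                                  
                                                  
                                                  
                                                  
                                                  
                  ┏━━━━━━━━━━━━━━━━━━━━━━━━━━━┓   
                  ┃ FileEditor                ┃   
                  ┠───────────────────────────┨   
                  ┃█he algorithm processes qu▲┃   
                  ┃This module analyzes threa█┃   
                  ┃Error handling coordinates░┃   
                  ┃Data processing generates ░┃   
━━━━━━━━━━━━━━━━━━┃                          ░┃   
weeper            ┃Error handling optimizes q░┃   
──────────────────┃The algorithm processes th░┃   
■■■■              ┃The process generates log ░┃   
■■■■              ┃The architecture implement▼┃   
■■■■              ┗━━━━━━━━━━━━━━━━━━━━━━━━━━━┛   


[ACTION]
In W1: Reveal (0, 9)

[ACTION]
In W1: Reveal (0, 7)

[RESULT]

                                                  
                                                  
                                                  
                                                  
                                                  
                  ┏━━━━━━━━━━━━━━━━━━━━━━━━━━━┓   
                  ┃ FileEditor                ┃   
                  ┠───────────────────────────┨   
                  ┃█he algorithm processes qu▲┃   
                  ┃This module analyzes threa█┃   
                  ┃Error handling coordinates░┃   
                  ┃Data processing generates ░┃   
━━━━━━━━━━━━━━━━━━┃                          ░┃   
weeper            ┃Error handling optimizes q░┃   
──────────────────┃The algorithm processes th░┃   
■2■1              ┃The process generates log ░┃   
■■■■              ┃The architecture implement▼┃   
■■■■              ┗━━━━━━━━━━━━━━━━━━━━━━━━━━━┛   


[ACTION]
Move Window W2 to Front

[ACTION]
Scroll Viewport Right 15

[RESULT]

                                                  
                                                  
                                                  
                                                  
                                                  
                ┏━━━━━━━━━━━━━━━━━━━━━━━━━━━┓     
                ┃ FileEditor                ┃     
                ┠───────────────────────────┨     
                ┃█he algorithm processes qu▲┃     
                ┃This module analyzes threa█┃     
                ┃Error handling coordinates░┃     
                ┃Data processing generates ░┃     
━━━━━━━━━━━━━━━━┃                          ░┃     
eper            ┃Error handling optimizes q░┃     
────────────────┃The algorithm processes th░┃     
■1              ┃The process generates log ░┃     
■■              ┃The architecture implement▼┃     
■■              ┗━━━━━━━━━━━━━━━━━━━━━━━━━━━┛     


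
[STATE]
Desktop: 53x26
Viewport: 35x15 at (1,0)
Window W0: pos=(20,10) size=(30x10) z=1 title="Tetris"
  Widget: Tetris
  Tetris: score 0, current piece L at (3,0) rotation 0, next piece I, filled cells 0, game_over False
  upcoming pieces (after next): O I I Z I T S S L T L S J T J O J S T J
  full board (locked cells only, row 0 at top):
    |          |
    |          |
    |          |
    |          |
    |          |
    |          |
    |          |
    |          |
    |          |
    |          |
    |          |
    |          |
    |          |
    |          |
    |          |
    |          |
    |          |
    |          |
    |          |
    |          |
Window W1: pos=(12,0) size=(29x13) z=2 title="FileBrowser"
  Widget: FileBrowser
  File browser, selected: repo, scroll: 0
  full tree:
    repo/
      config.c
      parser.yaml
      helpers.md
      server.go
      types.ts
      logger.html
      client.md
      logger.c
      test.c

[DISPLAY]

           ┏━━━━━━━━━━━━━━━━━━━━━━━
           ┃ FileBrowser           
           ┠───────────────────────
           ┃> [-] repo/            
           ┃    config.c           
           ┃    parser.yaml        
           ┃    helpers.md         
           ┃    server.go          
           ┃    types.ts           
           ┃    logger.html        
           ┃    client.md          
           ┃    logger.c           
           ┗━━━━━━━━━━━━━━━━━━━━━━━
                   ┃          │Next
                   ┃          │████


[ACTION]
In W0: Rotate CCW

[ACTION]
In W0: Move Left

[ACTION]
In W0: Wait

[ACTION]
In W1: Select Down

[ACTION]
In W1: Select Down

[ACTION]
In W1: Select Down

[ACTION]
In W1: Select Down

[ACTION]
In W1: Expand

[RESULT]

           ┏━━━━━━━━━━━━━━━━━━━━━━━
           ┃ FileBrowser           
           ┠───────────────────────
           ┃  [-] repo/            
           ┃    config.c           
           ┃    parser.yaml        
           ┃    helpers.md         
           ┃  > server.go          
           ┃    types.ts           
           ┃    logger.html        
           ┃    client.md          
           ┃    logger.c           
           ┗━━━━━━━━━━━━━━━━━━━━━━━
                   ┃          │Next
                   ┃          │████
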